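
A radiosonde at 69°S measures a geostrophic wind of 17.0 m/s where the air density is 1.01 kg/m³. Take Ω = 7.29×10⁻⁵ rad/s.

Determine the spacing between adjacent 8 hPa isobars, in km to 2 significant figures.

340 km

Coriolis parameter at 69°S:
f = 2Ω sin φ = 2 × 7.29×10⁻⁵ × sin 69° = 1.36×10⁻⁴ s⁻¹
Geostrophic balance rearranged: |∂P/∂n| = f ρ V_g
|∂P/∂n| = 1.36×10⁻⁴ × 1.01 × 17.0 = 2.34×10⁻³ Pa/m
Isobar spacing: Δn = ΔP/|∂P/∂n| = 800 Pa / 2.34×10⁻³ Pa/m = 342303 m ≈ 340 km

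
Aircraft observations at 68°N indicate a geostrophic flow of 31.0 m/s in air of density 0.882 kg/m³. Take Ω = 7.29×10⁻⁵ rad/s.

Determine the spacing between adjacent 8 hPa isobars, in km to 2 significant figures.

220 km

Coriolis parameter at 68°N:
f = 2Ω sin φ = 2 × 7.29×10⁻⁵ × sin 68° = 1.35×10⁻⁴ s⁻¹
Geostrophic balance rearranged: |∂P/∂n| = f ρ V_g
|∂P/∂n| = 1.35×10⁻⁴ × 0.882 × 31.0 = 3.70×10⁻³ Pa/m
Isobar spacing: Δn = ΔP/|∂P/∂n| = 800 Pa / 3.70×10⁻³ Pa/m = 216439 m ≈ 220 km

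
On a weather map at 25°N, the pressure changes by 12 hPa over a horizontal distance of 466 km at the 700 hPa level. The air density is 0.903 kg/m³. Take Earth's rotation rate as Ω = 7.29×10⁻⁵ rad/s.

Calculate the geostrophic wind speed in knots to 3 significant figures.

90.0 knots

Coriolis parameter at 25°N:
f = 2Ω sin φ = 2 × 7.29×10⁻⁵ × sin 25° = 6.16×10⁻⁵ s⁻¹
Pressure gradient: |∂P/∂n| = 1200 Pa / 466000 m = 2.58×10⁻³ Pa/m
Geostrophic balance (pressure-gradient force = Coriolis force):
V_g = (1/(fρ)) |∂P/∂n| = 2.58×10⁻³ / (6.16×10⁻⁵ × 0.903) = 46.3 m/s
Converting: 46.3 m/s × 1.944 = 90.0 knots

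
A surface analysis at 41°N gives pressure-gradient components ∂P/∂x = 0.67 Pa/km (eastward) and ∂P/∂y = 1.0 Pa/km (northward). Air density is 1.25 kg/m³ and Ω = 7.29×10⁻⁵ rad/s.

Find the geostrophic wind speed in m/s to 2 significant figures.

10 m/s

Coriolis parameter at 41°N:
f = 2Ω sin φ = 2 × 7.29×10⁻⁵ × sin 41° = 9.57×10⁻⁵ s⁻¹
Component geostrophic relations (x east, y north):
u_g = −(1/(fρ)) ∂P/∂y,  v_g = (1/(fρ)) ∂P/∂x
u_g = −(1.0×10⁻³)/(9.57×10⁻⁵ × 1.25) = −8.36 m/s;  v_g = (0.67×10⁻³)/(9.57×10⁻⁵ × 1.25) = 5.60 m/s
|V_g| = √(u_g² + v_g²) = 10.1 m/s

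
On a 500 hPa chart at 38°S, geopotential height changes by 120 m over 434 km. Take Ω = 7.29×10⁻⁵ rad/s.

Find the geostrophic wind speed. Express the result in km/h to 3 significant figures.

109 km/h

Coriolis parameter at 38°S:
f = 2Ω sin φ = 2 × 7.29×10⁻⁵ × sin 38° = 8.98×10⁻⁵ s⁻¹
Height gradient: |∂Z/∂n| = 120 m / 434000 m = 2.76×10⁻⁴
On a pressure surface, geostrophic balance gives V_g = (g/f)|∂Z/∂n|:
V_g = 9.81 × 2.76×10⁻⁴ / 8.98×10⁻⁵ = 30.2 m/s
Converting: 30.2 m/s × 3.6 = 109 km/h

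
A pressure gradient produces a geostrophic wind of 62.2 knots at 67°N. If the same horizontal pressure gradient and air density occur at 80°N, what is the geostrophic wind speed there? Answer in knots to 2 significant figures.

With the same pressure gradient and density, V_g ∝ 1/f ∝ 1/sin φ.
V₂ = V₁ · sin φ₁ / sin φ₂ = 62.2 × sin 67° / sin 80°
V₂ = 62.2 × 0.9205/0.9848 = 58 knots

58 knots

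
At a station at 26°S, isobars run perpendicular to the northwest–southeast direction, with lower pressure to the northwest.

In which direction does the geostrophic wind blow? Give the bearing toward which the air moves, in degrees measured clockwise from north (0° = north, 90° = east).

The pressure-gradient force points toward the northwest (bearing 315°).
Geostrophic balance: in the Southern Hemisphere the Coriolis force deflects motion to the left, so the geostrophic wind blows 90° to the left of the pressure-gradient force (low pressure on the right).
Rotating 315° by 90° counterclockwise gives 225° — the wind blows toward the southwest.

225°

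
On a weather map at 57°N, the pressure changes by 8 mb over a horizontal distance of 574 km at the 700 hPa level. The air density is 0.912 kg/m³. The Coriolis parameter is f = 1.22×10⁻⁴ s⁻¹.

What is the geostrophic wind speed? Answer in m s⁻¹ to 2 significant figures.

13 m s⁻¹

Pressure gradient: |∂P/∂n| = 800 Pa / 574000 m = 1.39×10⁻³ Pa/m
Geostrophic balance (pressure-gradient force = Coriolis force):
V_g = (1/(fρ)) |∂P/∂n| = 1.39×10⁻³ / (1.22×10⁻⁴ × 0.912) = 12.5 m/s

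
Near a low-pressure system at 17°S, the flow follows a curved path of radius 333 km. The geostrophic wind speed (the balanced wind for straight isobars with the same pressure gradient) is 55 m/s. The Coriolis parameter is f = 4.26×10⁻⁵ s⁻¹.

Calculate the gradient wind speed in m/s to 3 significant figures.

Around a low, centrifugal force acts outward with Coriolis, so pressure-gradient force balances both:
(1/ρ)|∂P/∂n| = fV + V²/R  →  V² + fR·V − fR·V_g = 0
With fR = 4.26×10⁻⁵ × 333×10³ m = 14.2 m/s:
V = [−fR + √((fR)² + 4 fR V_g)]/2 = [−14.2 + √(14.2² + 4×14.2×55)]/2 = 21.7 m/s
Subgeostrophic (V < V_g = 55 m/s), as expected around a low.

21.7 m/s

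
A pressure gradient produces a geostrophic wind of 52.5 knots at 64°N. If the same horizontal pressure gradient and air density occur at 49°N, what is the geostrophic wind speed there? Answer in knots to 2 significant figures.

With the same pressure gradient and density, V_g ∝ 1/f ∝ 1/sin φ.
V₂ = V₁ · sin φ₁ / sin φ₂ = 52.5 × sin 64° / sin 49°
V₂ = 52.5 × 0.8988/0.7547 = 63 knots

63 knots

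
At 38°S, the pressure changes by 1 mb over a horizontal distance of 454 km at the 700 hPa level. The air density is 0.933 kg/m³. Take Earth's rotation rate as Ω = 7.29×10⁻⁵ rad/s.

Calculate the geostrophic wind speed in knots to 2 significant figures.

5.1 knots

Coriolis parameter at 38°S:
f = 2Ω sin φ = 2 × 7.29×10⁻⁵ × sin 38° = 8.98×10⁻⁵ s⁻¹
Pressure gradient: |∂P/∂n| = 100 Pa / 454000 m = 2.20×10⁻⁴ Pa/m
Geostrophic balance (pressure-gradient force = Coriolis force):
V_g = (1/(fρ)) |∂P/∂n| = 2.20×10⁻⁴ / (8.98×10⁻⁵ × 0.933) = 2.63 m/s
Converting: 2.63 m/s × 1.944 = 5.1 knots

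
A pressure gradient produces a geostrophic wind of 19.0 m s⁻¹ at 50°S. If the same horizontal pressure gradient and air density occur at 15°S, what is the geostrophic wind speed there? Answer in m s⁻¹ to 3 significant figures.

With the same pressure gradient and density, V_g ∝ 1/f ∝ 1/sin φ.
V₂ = V₁ · sin φ₁ / sin φ₂ = 19.0 × sin 50° / sin 15°
V₂ = 19.0 × 0.7660/0.2588 = 56.2 m s⁻¹

56.2 m s⁻¹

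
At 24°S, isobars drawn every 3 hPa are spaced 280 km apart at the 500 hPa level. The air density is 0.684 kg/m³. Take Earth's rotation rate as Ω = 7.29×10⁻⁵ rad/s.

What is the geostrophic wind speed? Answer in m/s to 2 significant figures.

Coriolis parameter at 24°S:
f = 2Ω sin φ = 2 × 7.29×10⁻⁵ × sin 24° = 5.93×10⁻⁵ s⁻¹
Pressure gradient: |∂P/∂n| = 300 Pa / 280000 m = 1.07×10⁻³ Pa/m
Geostrophic balance (pressure-gradient force = Coriolis force):
V_g = (1/(fρ)) |∂P/∂n| = 1.07×10⁻³ / (5.93×10⁻⁵ × 0.684) = 26.4 m/s

26 m/s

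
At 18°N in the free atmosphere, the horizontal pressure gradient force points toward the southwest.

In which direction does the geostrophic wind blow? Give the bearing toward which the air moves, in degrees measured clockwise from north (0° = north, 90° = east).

The pressure-gradient force points toward the southwest (bearing 225°).
Geostrophic balance: in the Northern Hemisphere the Coriolis force deflects motion to the right, so the geostrophic wind blows 90° to the right of the pressure-gradient force (low pressure on the left).
Rotating 225° by 90° clockwise gives 315° — the wind blows toward the northwest.

315°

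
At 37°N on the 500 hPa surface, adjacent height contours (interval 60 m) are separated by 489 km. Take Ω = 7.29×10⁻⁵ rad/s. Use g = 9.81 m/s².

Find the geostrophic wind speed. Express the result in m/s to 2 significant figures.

14 m/s

Coriolis parameter at 37°N:
f = 2Ω sin φ = 2 × 7.29×10⁻⁵ × sin 37° = 8.77×10⁻⁵ s⁻¹
Height gradient: |∂Z/∂n| = 60 m / 489000 m = 1.23×10⁻⁴
On a pressure surface, geostrophic balance gives V_g = (g/f)|∂Z/∂n|:
V_g = 9.81 × 1.23×10⁻⁴ / 8.77×10⁻⁵ = 13.7 m/s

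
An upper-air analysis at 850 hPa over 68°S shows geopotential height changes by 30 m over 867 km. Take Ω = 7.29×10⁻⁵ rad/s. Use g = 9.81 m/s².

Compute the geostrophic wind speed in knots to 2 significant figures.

4.9 knots

Coriolis parameter at 68°S:
f = 2Ω sin φ = 2 × 7.29×10⁻⁵ × sin 68° = 1.35×10⁻⁴ s⁻¹
Height gradient: |∂Z/∂n| = 30 m / 867000 m = 3.46×10⁻⁵
On a pressure surface, geostrophic balance gives V_g = (g/f)|∂Z/∂n|:
V_g = 9.81 × 3.46×10⁻⁵ / 1.35×10⁻⁴ = 2.51 m/s
Converting: 2.51 m/s × 1.944 = 4.9 knots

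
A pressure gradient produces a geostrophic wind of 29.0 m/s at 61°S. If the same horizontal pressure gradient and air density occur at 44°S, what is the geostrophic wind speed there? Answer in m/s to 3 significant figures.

36.5 m/s

With the same pressure gradient and density, V_g ∝ 1/f ∝ 1/sin φ.
V₂ = V₁ · sin φ₁ / sin φ₂ = 29.0 × sin 61° / sin 44°
V₂ = 29.0 × 0.8746/0.6947 = 36.5 m/s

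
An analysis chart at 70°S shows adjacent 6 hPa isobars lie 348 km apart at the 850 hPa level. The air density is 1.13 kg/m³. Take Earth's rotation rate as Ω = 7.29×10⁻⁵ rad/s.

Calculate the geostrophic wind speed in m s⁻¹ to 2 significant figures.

Coriolis parameter at 70°S:
f = 2Ω sin φ = 2 × 7.29×10⁻⁵ × sin 70° = 1.37×10⁻⁴ s⁻¹
Pressure gradient: |∂P/∂n| = 600 Pa / 348000 m = 1.72×10⁻³ Pa/m
Geostrophic balance (pressure-gradient force = Coriolis force):
V_g = (1/(fρ)) |∂P/∂n| = 1.72×10⁻³ / (1.37×10⁻⁴ × 1.13) = 11.1 m/s

11 m s⁻¹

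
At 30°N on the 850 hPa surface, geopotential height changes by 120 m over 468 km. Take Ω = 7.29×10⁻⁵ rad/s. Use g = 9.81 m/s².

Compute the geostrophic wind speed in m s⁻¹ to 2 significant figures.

Coriolis parameter at 30°N:
f = 2Ω sin φ = 2 × 7.29×10⁻⁵ × sin 30° = 7.29×10⁻⁵ s⁻¹
Height gradient: |∂Z/∂n| = 120 m / 468000 m = 2.56×10⁻⁴
On a pressure surface, geostrophic balance gives V_g = (g/f)|∂Z/∂n|:
V_g = 9.81 × 2.56×10⁻⁴ / 7.29×10⁻⁵ = 34.5 m/s

35 m s⁻¹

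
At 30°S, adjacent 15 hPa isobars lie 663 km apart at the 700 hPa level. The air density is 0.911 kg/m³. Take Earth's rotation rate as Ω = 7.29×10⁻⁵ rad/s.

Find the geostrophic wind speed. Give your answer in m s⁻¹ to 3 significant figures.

34.1 m s⁻¹

Coriolis parameter at 30°S:
f = 2Ω sin φ = 2 × 7.29×10⁻⁵ × sin 30° = 7.29×10⁻⁵ s⁻¹
Pressure gradient: |∂P/∂n| = 1500 Pa / 663000 m = 2.26×10⁻³ Pa/m
Geostrophic balance (pressure-gradient force = Coriolis force):
V_g = (1/(fρ)) |∂P/∂n| = 2.26×10⁻³ / (7.29×10⁻⁵ × 0.911) = 34.1 m/s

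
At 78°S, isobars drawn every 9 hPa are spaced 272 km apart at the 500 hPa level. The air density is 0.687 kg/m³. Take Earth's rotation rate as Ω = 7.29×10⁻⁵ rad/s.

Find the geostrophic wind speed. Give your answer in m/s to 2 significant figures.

Coriolis parameter at 78°S:
f = 2Ω sin φ = 2 × 7.29×10⁻⁵ × sin 78° = 1.43×10⁻⁴ s⁻¹
Pressure gradient: |∂P/∂n| = 900 Pa / 272000 m = 3.31×10⁻³ Pa/m
Geostrophic balance (pressure-gradient force = Coriolis force):
V_g = (1/(fρ)) |∂P/∂n| = 3.31×10⁻³ / (1.43×10⁻⁴ × 0.687) = 33.8 m/s

34 m/s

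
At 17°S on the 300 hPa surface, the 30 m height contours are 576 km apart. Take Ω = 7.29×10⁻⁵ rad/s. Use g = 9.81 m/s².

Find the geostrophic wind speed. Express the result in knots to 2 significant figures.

23 knots

Coriolis parameter at 17°S:
f = 2Ω sin φ = 2 × 7.29×10⁻⁵ × sin 17° = 4.26×10⁻⁵ s⁻¹
Height gradient: |∂Z/∂n| = 30 m / 576000 m = 5.21×10⁻⁵
On a pressure surface, geostrophic balance gives V_g = (g/f)|∂Z/∂n|:
V_g = 9.81 × 5.21×10⁻⁵ / 4.26×10⁻⁵ = 12.0 m/s
Converting: 12.0 m/s × 1.944 = 23 knots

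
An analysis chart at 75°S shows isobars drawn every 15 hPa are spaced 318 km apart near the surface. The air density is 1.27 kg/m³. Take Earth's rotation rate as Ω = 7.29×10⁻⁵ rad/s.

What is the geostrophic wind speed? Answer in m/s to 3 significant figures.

Coriolis parameter at 75°S:
f = 2Ω sin φ = 2 × 7.29×10⁻⁵ × sin 75° = 1.41×10⁻⁴ s⁻¹
Pressure gradient: |∂P/∂n| = 1500 Pa / 318000 m = 4.72×10⁻³ Pa/m
Geostrophic balance (pressure-gradient force = Coriolis force):
V_g = (1/(fρ)) |∂P/∂n| = 4.72×10⁻³ / (1.41×10⁻⁴ × 1.27) = 26.4 m/s

26.4 m/s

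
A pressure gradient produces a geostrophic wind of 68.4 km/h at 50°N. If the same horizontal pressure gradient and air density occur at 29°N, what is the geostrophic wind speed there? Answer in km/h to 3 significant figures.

With the same pressure gradient and density, V_g ∝ 1/f ∝ 1/sin φ.
V₂ = V₁ · sin φ₁ / sin φ₂ = 68.4 × sin 50° / sin 29°
V₂ = 68.4 × 0.7660/0.4848 = 108 km/h

108 km/h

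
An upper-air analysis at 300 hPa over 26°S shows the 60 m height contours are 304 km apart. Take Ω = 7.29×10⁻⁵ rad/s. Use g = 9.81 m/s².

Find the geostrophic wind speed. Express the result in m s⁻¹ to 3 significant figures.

30.3 m s⁻¹

Coriolis parameter at 26°S:
f = 2Ω sin φ = 2 × 7.29×10⁻⁵ × sin 26° = 6.39×10⁻⁵ s⁻¹
Height gradient: |∂Z/∂n| = 60 m / 304000 m = 1.97×10⁻⁴
On a pressure surface, geostrophic balance gives V_g = (g/f)|∂Z/∂n|:
V_g = 9.81 × 1.97×10⁻⁴ / 6.39×10⁻⁵ = 30.3 m/s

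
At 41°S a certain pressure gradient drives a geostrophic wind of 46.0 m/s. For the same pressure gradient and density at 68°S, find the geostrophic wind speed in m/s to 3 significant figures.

32.5 m/s

With the same pressure gradient and density, V_g ∝ 1/f ∝ 1/sin φ.
V₂ = V₁ · sin φ₁ / sin φ₂ = 46.0 × sin 41° / sin 68°
V₂ = 46.0 × 0.6561/0.9272 = 32.5 m/s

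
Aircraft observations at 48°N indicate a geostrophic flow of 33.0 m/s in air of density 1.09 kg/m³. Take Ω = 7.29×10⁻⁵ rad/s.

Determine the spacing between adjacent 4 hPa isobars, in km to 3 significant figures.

103 km

Coriolis parameter at 48°N:
f = 2Ω sin φ = 2 × 7.29×10⁻⁵ × sin 48° = 1.08×10⁻⁴ s⁻¹
Geostrophic balance rearranged: |∂P/∂n| = f ρ V_g
|∂P/∂n| = 1.08×10⁻⁴ × 1.09 × 33.0 = 3.90×10⁻³ Pa/m
Isobar spacing: Δn = ΔP/|∂P/∂n| = 400 Pa / 3.90×10⁻³ Pa/m = 102633 m ≈ 103 km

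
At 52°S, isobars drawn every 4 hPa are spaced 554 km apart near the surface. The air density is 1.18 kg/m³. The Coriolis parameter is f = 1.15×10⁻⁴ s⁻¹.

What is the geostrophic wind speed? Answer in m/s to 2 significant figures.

5.3 m/s

Pressure gradient: |∂P/∂n| = 400 Pa / 554000 m = 7.22×10⁻⁴ Pa/m
Geostrophic balance (pressure-gradient force = Coriolis force):
V_g = (1/(fρ)) |∂P/∂n| = 7.22×10⁻⁴ / (1.15×10⁻⁴ × 1.18) = 5.32 m/s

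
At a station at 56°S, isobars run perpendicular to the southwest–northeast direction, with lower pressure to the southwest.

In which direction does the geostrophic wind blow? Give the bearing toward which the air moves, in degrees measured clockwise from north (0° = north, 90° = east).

The pressure-gradient force points toward the southwest (bearing 225°).
Geostrophic balance: in the Southern Hemisphere the Coriolis force deflects motion to the left, so the geostrophic wind blows 90° to the left of the pressure-gradient force (low pressure on the right).
Rotating 225° by 90° counterclockwise gives 135° — the wind blows toward the southeast.

135°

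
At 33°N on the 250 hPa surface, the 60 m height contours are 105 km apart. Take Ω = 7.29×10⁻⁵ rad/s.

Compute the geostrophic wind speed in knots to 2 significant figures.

Coriolis parameter at 33°N:
f = 2Ω sin φ = 2 × 7.29×10⁻⁵ × sin 33° = 7.94×10⁻⁵ s⁻¹
Height gradient: |∂Z/∂n| = 60 m / 105000 m = 5.71×10⁻⁴
On a pressure surface, geostrophic balance gives V_g = (g/f)|∂Z/∂n|:
V_g = 9.81 × 5.71×10⁻⁴ / 7.94×10⁻⁵ = 70.6 m/s
Converting: 70.6 m/s × 1.944 = 140 knots

140 knots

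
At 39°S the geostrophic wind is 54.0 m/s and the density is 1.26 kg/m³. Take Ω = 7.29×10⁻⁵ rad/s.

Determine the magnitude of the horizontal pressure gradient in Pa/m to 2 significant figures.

6.2×10⁻³ Pa/m

Coriolis parameter at 39°S:
f = 2Ω sin φ = 2 × 7.29×10⁻⁵ × sin 39° = 9.18×10⁻⁵ s⁻¹
Geostrophic balance rearranged: |∂P/∂n| = f ρ V_g
|∂P/∂n| = 9.18×10⁻⁵ × 1.26 × 54.0 = 6.24×10⁻³ Pa/m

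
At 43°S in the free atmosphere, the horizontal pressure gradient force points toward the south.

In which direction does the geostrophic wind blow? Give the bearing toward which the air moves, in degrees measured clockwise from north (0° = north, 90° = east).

The pressure-gradient force points toward the south (bearing 180°).
Geostrophic balance: in the Southern Hemisphere the Coriolis force deflects motion to the left, so the geostrophic wind blows 90° to the left of the pressure-gradient force (low pressure on the right).
Rotating 180° by 90° counterclockwise gives 090° — the wind blows toward the east.

090°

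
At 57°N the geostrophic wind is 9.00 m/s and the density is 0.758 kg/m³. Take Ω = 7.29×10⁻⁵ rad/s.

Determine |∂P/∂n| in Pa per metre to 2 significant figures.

Coriolis parameter at 57°N:
f = 2Ω sin φ = 2 × 7.29×10⁻⁵ × sin 57° = 1.22×10⁻⁴ s⁻¹
Geostrophic balance rearranged: |∂P/∂n| = f ρ V_g
|∂P/∂n| = 1.22×10⁻⁴ × 0.758 × 9.00 = 8.34×10⁻⁴ Pa/m

8.3×10⁻⁴ Pa/m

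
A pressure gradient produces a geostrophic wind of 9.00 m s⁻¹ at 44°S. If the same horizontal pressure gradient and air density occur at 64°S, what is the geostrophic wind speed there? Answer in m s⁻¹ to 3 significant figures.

With the same pressure gradient and density, V_g ∝ 1/f ∝ 1/sin φ.
V₂ = V₁ · sin φ₁ / sin φ₂ = 9.00 × sin 44° / sin 64°
V₂ = 9.00 × 0.6947/0.8988 = 6.96 m s⁻¹

6.96 m s⁻¹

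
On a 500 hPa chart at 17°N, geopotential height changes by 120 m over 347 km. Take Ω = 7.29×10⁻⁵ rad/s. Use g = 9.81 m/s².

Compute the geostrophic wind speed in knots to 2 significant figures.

150 knots

Coriolis parameter at 17°N:
f = 2Ω sin φ = 2 × 7.29×10⁻⁵ × sin 17° = 4.26×10⁻⁵ s⁻¹
Height gradient: |∂Z/∂n| = 120 m / 347000 m = 3.46×10⁻⁴
On a pressure surface, geostrophic balance gives V_g = (g/f)|∂Z/∂n|:
V_g = 9.81 × 3.46×10⁻⁴ / 4.26×10⁻⁵ = 79.6 m/s
Converting: 79.6 m/s × 1.944 = 150 knots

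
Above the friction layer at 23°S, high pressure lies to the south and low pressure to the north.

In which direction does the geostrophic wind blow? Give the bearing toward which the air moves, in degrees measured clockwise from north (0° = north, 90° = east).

270°

The pressure-gradient force points toward the north (bearing 000°).
Geostrophic balance: in the Southern Hemisphere the Coriolis force deflects motion to the left, so the geostrophic wind blows 90° to the left of the pressure-gradient force (low pressure on the right).
Rotating 000° by 90° counterclockwise gives 270° — the wind blows toward the west.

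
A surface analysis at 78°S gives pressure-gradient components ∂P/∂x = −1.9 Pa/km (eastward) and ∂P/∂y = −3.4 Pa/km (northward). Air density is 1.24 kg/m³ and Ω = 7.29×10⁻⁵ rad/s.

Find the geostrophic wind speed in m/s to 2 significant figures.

Coriolis parameter at 78°S:
f = 2Ω sin φ = 2 × 7.29×10⁻⁵ × sin 78° = 1.43×10⁻⁴ s⁻¹
In the Southern Hemisphere f is negative: f = −1.43×10⁻⁴ s⁻¹.
Component geostrophic relations (x east, y north):
u_g = −(1/(fρ)) ∂P/∂y,  v_g = (1/(fρ)) ∂P/∂x
u_g = −(−3.4×10⁻³)/(−1.43×10⁻⁴ × 1.24) = −19.2 m/s;  v_g = (−1.9×10⁻³)/(−1.43×10⁻⁴ × 1.24) = 10.7 m/s
|V_g| = √(u_g² + v_g²) = 22.0 m/s

22 m/s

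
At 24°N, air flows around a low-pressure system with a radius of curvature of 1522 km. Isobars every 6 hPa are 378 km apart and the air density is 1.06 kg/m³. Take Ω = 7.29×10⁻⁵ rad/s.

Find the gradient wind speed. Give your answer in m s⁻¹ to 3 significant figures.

20.6 m s⁻¹

Coriolis parameter at 24°N:
f = 2Ω sin φ = 2 × 7.29×10⁻⁵ × sin 24° = 5.93×10⁻⁵ s⁻¹
Pressure gradient: |∂P/∂n| = 600 Pa / 378000 m = 1.59×10⁻³ Pa/m
Geostrophic speed: V_g = |∂P/∂n|/(fρ) = 1.59×10⁻³/(5.93×10⁻⁵ × 1.06) = 25.3 m/s
Around a low, centrifugal force acts outward with Coriolis, so pressure-gradient force balances both:
(1/ρ)|∂P/∂n| = fV + V²/R  →  V² + fR·V − fR·V_g = 0
With fR = 5.93×10⁻⁵ × 1522×10³ m = 90.3 m/s:
V = [−fR + √((fR)² + 4 fR V_g)]/2 = [−90.3 + √(90.3² + 4×90.3×25.3)]/2 = 20.6 m/s
Subgeostrophic (V < V_g = 25.3 m/s), as expected around a low.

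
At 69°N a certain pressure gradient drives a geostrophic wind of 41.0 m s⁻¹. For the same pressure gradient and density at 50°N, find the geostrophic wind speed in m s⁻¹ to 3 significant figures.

50.0 m s⁻¹

With the same pressure gradient and density, V_g ∝ 1/f ∝ 1/sin φ.
V₂ = V₁ · sin φ₁ / sin φ₂ = 41.0 × sin 69° / sin 50°
V₂ = 41.0 × 0.9336/0.7660 = 50.0 m s⁻¹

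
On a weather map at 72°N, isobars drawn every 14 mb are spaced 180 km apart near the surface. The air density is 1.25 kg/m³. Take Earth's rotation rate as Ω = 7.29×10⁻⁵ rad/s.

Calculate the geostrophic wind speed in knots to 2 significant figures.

87 knots

Coriolis parameter at 72°N:
f = 2Ω sin φ = 2 × 7.29×10⁻⁵ × sin 72° = 1.39×10⁻⁴ s⁻¹
Pressure gradient: |∂P/∂n| = 1400 Pa / 180000 m = 7.78×10⁻³ Pa/m
Geostrophic balance (pressure-gradient force = Coriolis force):
V_g = (1/(fρ)) |∂P/∂n| = 7.78×10⁻³ / (1.39×10⁻⁴ × 1.25) = 44.9 m/s
Converting: 44.9 m/s × 1.944 = 87 knots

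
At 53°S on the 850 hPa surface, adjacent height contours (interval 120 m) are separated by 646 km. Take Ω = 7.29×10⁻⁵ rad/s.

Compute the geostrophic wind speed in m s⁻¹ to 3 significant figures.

15.6 m s⁻¹

Coriolis parameter at 53°S:
f = 2Ω sin φ = 2 × 7.29×10⁻⁵ × sin 53° = 1.16×10⁻⁴ s⁻¹
Height gradient: |∂Z/∂n| = 120 m / 646000 m = 1.86×10⁻⁴
On a pressure surface, geostrophic balance gives V_g = (g/f)|∂Z/∂n|:
V_g = 9.81 × 1.86×10⁻⁴ / 1.16×10⁻⁴ = 15.6 m/s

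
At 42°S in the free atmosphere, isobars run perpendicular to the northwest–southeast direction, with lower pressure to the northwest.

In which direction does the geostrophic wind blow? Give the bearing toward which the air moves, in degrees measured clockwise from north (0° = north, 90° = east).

225°

The pressure-gradient force points toward the northwest (bearing 315°).
Geostrophic balance: in the Southern Hemisphere the Coriolis force deflects motion to the left, so the geostrophic wind blows 90° to the left of the pressure-gradient force (low pressure on the right).
Rotating 315° by 90° counterclockwise gives 225° — the wind blows toward the southwest.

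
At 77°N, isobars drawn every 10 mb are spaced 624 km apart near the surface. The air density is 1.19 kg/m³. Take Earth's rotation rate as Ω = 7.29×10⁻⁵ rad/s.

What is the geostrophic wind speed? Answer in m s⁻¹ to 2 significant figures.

9.5 m s⁻¹

Coriolis parameter at 77°N:
f = 2Ω sin φ = 2 × 7.29×10⁻⁵ × sin 77° = 1.42×10⁻⁴ s⁻¹
Pressure gradient: |∂P/∂n| = 1000 Pa / 624000 m = 1.60×10⁻³ Pa/m
Geostrophic balance (pressure-gradient force = Coriolis force):
V_g = (1/(fρ)) |∂P/∂n| = 1.60×10⁻³ / (1.42×10⁻⁴ × 1.19) = 9.48 m/s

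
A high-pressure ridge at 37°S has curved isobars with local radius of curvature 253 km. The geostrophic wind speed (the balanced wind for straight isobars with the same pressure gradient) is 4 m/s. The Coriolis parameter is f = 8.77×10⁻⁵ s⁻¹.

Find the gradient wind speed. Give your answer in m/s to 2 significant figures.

5.2 m/s

Around a high, pressure-gradient force acts outward with centrifugal, so Coriolis balances both:
fV = (1/ρ)|∂P/∂n| + V²/R  →  V² − fR·V + fR·V_g = 0
With fR = 8.77×10⁻⁵ × 253×10³ m = 22.2 m/s:
V = [fR − √((fR)² − 4 fR V_g)]/2 = [22.2 − √(22.2² − 4×22.2×4)]/2 = 5.24 m/s
Supergeostrophic (V > V_g = 4 m/s), as expected around a high.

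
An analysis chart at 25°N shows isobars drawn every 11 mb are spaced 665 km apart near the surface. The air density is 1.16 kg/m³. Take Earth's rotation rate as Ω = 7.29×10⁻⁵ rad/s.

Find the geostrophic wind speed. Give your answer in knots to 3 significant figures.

Coriolis parameter at 25°N:
f = 2Ω sin φ = 2 × 7.29×10⁻⁵ × sin 25° = 6.16×10⁻⁵ s⁻¹
Pressure gradient: |∂P/∂n| = 1100 Pa / 665000 m = 1.65×10⁻³ Pa/m
Geostrophic balance (pressure-gradient force = Coriolis force):
V_g = (1/(fρ)) |∂P/∂n| = 1.65×10⁻³ / (6.16×10⁻⁵ × 1.16) = 23.1 m/s
Converting: 23.1 m/s × 1.944 = 45.0 knots

45.0 knots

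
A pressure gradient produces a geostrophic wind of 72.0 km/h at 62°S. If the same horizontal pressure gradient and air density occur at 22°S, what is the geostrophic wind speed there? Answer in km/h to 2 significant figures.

170 km/h

With the same pressure gradient and density, V_g ∝ 1/f ∝ 1/sin φ.
V₂ = V₁ · sin φ₁ / sin φ₂ = 72.0 × sin 62° / sin 22°
V₂ = 72.0 × 0.8829/0.3746 = 170 km/h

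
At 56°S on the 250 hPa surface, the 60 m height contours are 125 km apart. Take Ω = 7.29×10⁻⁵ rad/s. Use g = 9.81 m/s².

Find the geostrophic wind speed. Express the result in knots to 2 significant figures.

76 knots

Coriolis parameter at 56°S:
f = 2Ω sin φ = 2 × 7.29×10⁻⁵ × sin 56° = 1.21×10⁻⁴ s⁻¹
Height gradient: |∂Z/∂n| = 60 m / 125000 m = 4.80×10⁻⁴
On a pressure surface, geostrophic balance gives V_g = (g/f)|∂Z/∂n|:
V_g = 9.81 × 4.80×10⁻⁴ / 1.21×10⁻⁴ = 39.0 m/s
Converting: 39.0 m/s × 1.944 = 76 knots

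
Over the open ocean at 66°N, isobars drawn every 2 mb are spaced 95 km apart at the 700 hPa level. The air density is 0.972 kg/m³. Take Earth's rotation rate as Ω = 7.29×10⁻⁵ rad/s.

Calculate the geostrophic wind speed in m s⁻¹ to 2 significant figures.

Coriolis parameter at 66°N:
f = 2Ω sin φ = 2 × 7.29×10⁻⁵ × sin 66° = 1.33×10⁻⁴ s⁻¹
Pressure gradient: |∂P/∂n| = 200 Pa / 95000 m = 2.11×10⁻³ Pa/m
Geostrophic balance (pressure-gradient force = Coriolis force):
V_g = (1/(fρ)) |∂P/∂n| = 2.11×10⁻³ / (1.33×10⁻⁴ × 0.972) = 16.3 m/s

16 m s⁻¹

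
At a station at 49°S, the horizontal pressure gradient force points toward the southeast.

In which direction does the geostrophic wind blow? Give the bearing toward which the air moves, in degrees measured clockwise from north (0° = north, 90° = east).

The pressure-gradient force points toward the southeast (bearing 135°).
Geostrophic balance: in the Southern Hemisphere the Coriolis force deflects motion to the left, so the geostrophic wind blows 90° to the left of the pressure-gradient force (low pressure on the right).
Rotating 135° by 90° counterclockwise gives 045° — the wind blows toward the northeast.

045°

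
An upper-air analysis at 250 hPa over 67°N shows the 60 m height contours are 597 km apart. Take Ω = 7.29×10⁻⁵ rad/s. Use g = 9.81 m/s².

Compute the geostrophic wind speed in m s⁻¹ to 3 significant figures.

Coriolis parameter at 67°N:
f = 2Ω sin φ = 2 × 7.29×10⁻⁵ × sin 67° = 1.34×10⁻⁴ s⁻¹
Height gradient: |∂Z/∂n| = 60 m / 597000 m = 1.01×10⁻⁴
On a pressure surface, geostrophic balance gives V_g = (g/f)|∂Z/∂n|:
V_g = 9.81 × 1.01×10⁻⁴ / 1.34×10⁻⁴ = 7.35 m/s

7.35 m s⁻¹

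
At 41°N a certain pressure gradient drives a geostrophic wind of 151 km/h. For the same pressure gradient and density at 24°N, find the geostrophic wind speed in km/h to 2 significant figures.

240 km/h

With the same pressure gradient and density, V_g ∝ 1/f ∝ 1/sin φ.
V₂ = V₁ · sin φ₁ / sin φ₂ = 151 × sin 41° / sin 24°
V₂ = 151 × 0.6561/0.4067 = 240 km/h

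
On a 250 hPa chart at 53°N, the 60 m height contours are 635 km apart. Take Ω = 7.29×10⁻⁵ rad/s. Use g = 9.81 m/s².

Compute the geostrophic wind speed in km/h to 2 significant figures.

Coriolis parameter at 53°N:
f = 2Ω sin φ = 2 × 7.29×10⁻⁵ × sin 53° = 1.16×10⁻⁴ s⁻¹
Height gradient: |∂Z/∂n| = 60 m / 635000 m = 9.45×10⁻⁵
On a pressure surface, geostrophic balance gives V_g = (g/f)|∂Z/∂n|:
V_g = 9.81 × 9.45×10⁻⁵ / 1.16×10⁻⁴ = 7.96 m/s
Converting: 7.96 m/s × 3.6 = 29 km/h

29 km/h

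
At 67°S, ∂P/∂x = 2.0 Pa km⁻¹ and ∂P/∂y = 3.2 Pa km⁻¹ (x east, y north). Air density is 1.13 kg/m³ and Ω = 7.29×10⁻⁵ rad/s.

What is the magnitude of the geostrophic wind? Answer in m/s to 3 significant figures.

24.9 m/s

Coriolis parameter at 67°S:
f = 2Ω sin φ = 2 × 7.29×10⁻⁵ × sin 67° = 1.34×10⁻⁴ s⁻¹
In the Southern Hemisphere f is negative: f = −1.34×10⁻⁴ s⁻¹.
Component geostrophic relations (x east, y north):
u_g = −(1/(fρ)) ∂P/∂y,  v_g = (1/(fρ)) ∂P/∂x
u_g = −(3.2×10⁻³)/(−1.34×10⁻⁴ × 1.13) = 21.1 m/s;  v_g = (2.0×10⁻³)/(−1.34×10⁻⁴ × 1.13) = −13.2 m/s
|V_g| = √(u_g² + v_g²) = 24.9 m/s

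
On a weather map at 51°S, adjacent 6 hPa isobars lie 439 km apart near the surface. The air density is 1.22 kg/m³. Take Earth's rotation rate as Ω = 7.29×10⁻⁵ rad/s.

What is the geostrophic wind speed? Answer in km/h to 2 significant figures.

36 km/h

Coriolis parameter at 51°S:
f = 2Ω sin φ = 2 × 7.29×10⁻⁵ × sin 51° = 1.13×10⁻⁴ s⁻¹
Pressure gradient: |∂P/∂n| = 600 Pa / 439000 m = 1.37×10⁻³ Pa/m
Geostrophic balance (pressure-gradient force = Coriolis force):
V_g = (1/(fρ)) |∂P/∂n| = 1.37×10⁻³ / (1.13×10⁻⁴ × 1.22) = 9.89 m/s
Converting: 9.89 m/s × 3.6 = 36 km/h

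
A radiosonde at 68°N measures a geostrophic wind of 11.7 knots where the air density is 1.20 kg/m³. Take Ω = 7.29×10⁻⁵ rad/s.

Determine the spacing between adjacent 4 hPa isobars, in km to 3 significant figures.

410 km

Coriolis parameter at 68°N:
f = 2Ω sin φ = 2 × 7.29×10⁻⁵ × sin 68° = 1.35×10⁻⁴ s⁻¹
Wind speed in SI: 11.7 knots = 6.02 m/s
Geostrophic balance rearranged: |∂P/∂n| = f ρ V_g
|∂P/∂n| = 1.35×10⁻⁴ × 1.20 × 6.02 = 9.76×10⁻⁴ Pa/m
Isobar spacing: Δn = ΔP/|∂P/∂n| = 400 Pa / 9.76×10⁻⁴ Pa/m = 409667 m ≈ 410 km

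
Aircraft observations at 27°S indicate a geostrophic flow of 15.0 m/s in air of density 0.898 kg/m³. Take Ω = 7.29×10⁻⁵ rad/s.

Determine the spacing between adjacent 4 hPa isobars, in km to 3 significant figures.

449 km

Coriolis parameter at 27°S:
f = 2Ω sin φ = 2 × 7.29×10⁻⁵ × sin 27° = 6.62×10⁻⁵ s⁻¹
Geostrophic balance rearranged: |∂P/∂n| = f ρ V_g
|∂P/∂n| = 6.62×10⁻⁵ × 0.898 × 15.0 = 8.92×10⁻⁴ Pa/m
Isobar spacing: Δn = ΔP/|∂P/∂n| = 400 Pa / 8.92×10⁻⁴ Pa/m = 448630 m ≈ 449 km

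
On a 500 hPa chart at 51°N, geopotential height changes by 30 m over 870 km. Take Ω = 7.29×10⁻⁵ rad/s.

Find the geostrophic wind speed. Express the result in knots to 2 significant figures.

Coriolis parameter at 51°N:
f = 2Ω sin φ = 2 × 7.29×10⁻⁵ × sin 51° = 1.13×10⁻⁴ s⁻¹
Height gradient: |∂Z/∂n| = 30 m / 870000 m = 3.45×10⁻⁵
On a pressure surface, geostrophic balance gives V_g = (g/f)|∂Z/∂n|:
V_g = 9.81 × 3.45×10⁻⁵ / 1.13×10⁻⁴ = 2.99 m/s
Converting: 2.99 m/s × 1.944 = 5.8 knots

5.8 knots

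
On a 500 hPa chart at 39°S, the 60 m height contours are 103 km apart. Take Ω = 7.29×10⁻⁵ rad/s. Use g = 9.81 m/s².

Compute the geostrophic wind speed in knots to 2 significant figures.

120 knots

Coriolis parameter at 39°S:
f = 2Ω sin φ = 2 × 7.29×10⁻⁵ × sin 39° = 9.18×10⁻⁵ s⁻¹
Height gradient: |∂Z/∂n| = 60 m / 103000 m = 5.83×10⁻⁴
On a pressure surface, geostrophic balance gives V_g = (g/f)|∂Z/∂n|:
V_g = 9.81 × 5.83×10⁻⁴ / 9.18×10⁻⁵ = 62.3 m/s
Converting: 62.3 m/s × 1.944 = 120 knots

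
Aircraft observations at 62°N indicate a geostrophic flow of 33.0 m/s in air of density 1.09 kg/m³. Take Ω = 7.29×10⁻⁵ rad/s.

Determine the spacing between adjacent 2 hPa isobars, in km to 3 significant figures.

Coriolis parameter at 62°N:
f = 2Ω sin φ = 2 × 7.29×10⁻⁵ × sin 62° = 1.29×10⁻⁴ s⁻¹
Geostrophic balance rearranged: |∂P/∂n| = f ρ V_g
|∂P/∂n| = 1.29×10⁻⁴ × 1.09 × 33.0 = 4.63×10⁻³ Pa/m
Isobar spacing: Δn = ΔP/|∂P/∂n| = 200 Pa / 4.63×10⁻³ Pa/m = 43191 m ≈ 43.2 km

43.2 km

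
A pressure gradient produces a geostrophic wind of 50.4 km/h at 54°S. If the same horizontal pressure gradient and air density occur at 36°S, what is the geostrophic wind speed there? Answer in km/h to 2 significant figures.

With the same pressure gradient and density, V_g ∝ 1/f ∝ 1/sin φ.
V₂ = V₁ · sin φ₁ / sin φ₂ = 50.4 × sin 54° / sin 36°
V₂ = 50.4 × 0.8090/0.5878 = 69 km/h

69 km/h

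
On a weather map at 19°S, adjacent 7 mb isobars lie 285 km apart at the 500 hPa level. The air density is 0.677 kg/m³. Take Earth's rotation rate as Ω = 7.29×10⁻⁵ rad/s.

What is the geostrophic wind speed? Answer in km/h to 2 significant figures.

280 km/h

Coriolis parameter at 19°S:
f = 2Ω sin φ = 2 × 7.29×10⁻⁵ × sin 19° = 4.75×10⁻⁵ s⁻¹
Pressure gradient: |∂P/∂n| = 700 Pa / 285000 m = 2.46×10⁻³ Pa/m
Geostrophic balance (pressure-gradient force = Coriolis force):
V_g = (1/(fρ)) |∂P/∂n| = 2.46×10⁻³ / (4.75×10⁻⁵ × 0.677) = 76.4 m/s
Converting: 76.4 m/s × 3.6 = 280 km/h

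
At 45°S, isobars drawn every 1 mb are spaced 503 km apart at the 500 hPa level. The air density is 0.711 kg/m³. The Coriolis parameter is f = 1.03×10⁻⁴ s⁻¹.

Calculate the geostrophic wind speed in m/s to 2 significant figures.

Pressure gradient: |∂P/∂n| = 100 Pa / 503000 m = 1.99×10⁻⁴ Pa/m
Geostrophic balance (pressure-gradient force = Coriolis force):
V_g = (1/(fρ)) |∂P/∂n| = 1.99×10⁻⁴ / (1.03×10⁻⁴ × 0.711) = 2.71 m/s

2.7 m/s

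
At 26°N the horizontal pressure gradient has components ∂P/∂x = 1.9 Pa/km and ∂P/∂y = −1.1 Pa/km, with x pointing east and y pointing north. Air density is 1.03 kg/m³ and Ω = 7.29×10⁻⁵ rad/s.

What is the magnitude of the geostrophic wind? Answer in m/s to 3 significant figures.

Coriolis parameter at 26°N:
f = 2Ω sin φ = 2 × 7.29×10⁻⁵ × sin 26° = 6.39×10⁻⁵ s⁻¹
Component geostrophic relations (x east, y north):
u_g = −(1/(fρ)) ∂P/∂y,  v_g = (1/(fρ)) ∂P/∂x
u_g = −(−1.1×10⁻³)/(6.39×10⁻⁵ × 1.03) = 16.7 m/s;  v_g = (1.9×10⁻³)/(6.39×10⁻⁵ × 1.03) = 28.9 m/s
|V_g| = √(u_g² + v_g²) = 33.3 m/s

33.3 m/s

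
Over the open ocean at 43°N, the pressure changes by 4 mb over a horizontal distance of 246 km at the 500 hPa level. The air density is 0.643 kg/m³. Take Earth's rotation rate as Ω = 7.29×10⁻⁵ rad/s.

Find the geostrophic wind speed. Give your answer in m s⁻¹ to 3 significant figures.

Coriolis parameter at 43°N:
f = 2Ω sin φ = 2 × 7.29×10⁻⁵ × sin 43° = 9.94×10⁻⁵ s⁻¹
Pressure gradient: |∂P/∂n| = 400 Pa / 246000 m = 1.63×10⁻³ Pa/m
Geostrophic balance (pressure-gradient force = Coriolis force):
V_g = (1/(fρ)) |∂P/∂n| = 1.63×10⁻³ / (9.94×10⁻⁵ × 0.643) = 25.4 m/s

25.4 m s⁻¹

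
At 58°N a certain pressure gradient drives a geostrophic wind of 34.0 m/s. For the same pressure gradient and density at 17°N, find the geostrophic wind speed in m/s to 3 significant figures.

With the same pressure gradient and density, V_g ∝ 1/f ∝ 1/sin φ.
V₂ = V₁ · sin φ₁ / sin φ₂ = 34.0 × sin 58° / sin 17°
V₂ = 34.0 × 0.8480/0.2924 = 98.6 m/s

98.6 m/s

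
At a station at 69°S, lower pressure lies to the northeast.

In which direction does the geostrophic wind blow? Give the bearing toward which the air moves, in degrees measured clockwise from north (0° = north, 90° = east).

The pressure-gradient force points toward the northeast (bearing 045°).
Geostrophic balance: in the Southern Hemisphere the Coriolis force deflects motion to the left, so the geostrophic wind blows 90° to the left of the pressure-gradient force (low pressure on the right).
Rotating 045° by 90° counterclockwise gives 315° — the wind blows toward the northwest.

315°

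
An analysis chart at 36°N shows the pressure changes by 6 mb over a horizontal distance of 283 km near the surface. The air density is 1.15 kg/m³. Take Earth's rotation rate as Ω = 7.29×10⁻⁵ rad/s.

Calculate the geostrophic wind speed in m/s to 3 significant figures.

Coriolis parameter at 36°N:
f = 2Ω sin φ = 2 × 7.29×10⁻⁵ × sin 36° = 8.57×10⁻⁵ s⁻¹
Pressure gradient: |∂P/∂n| = 600 Pa / 283000 m = 2.12×10⁻³ Pa/m
Geostrophic balance (pressure-gradient force = Coriolis force):
V_g = (1/(fρ)) |∂P/∂n| = 2.12×10⁻³ / (8.57×10⁻⁵ × 1.15) = 21.5 m/s

21.5 m/s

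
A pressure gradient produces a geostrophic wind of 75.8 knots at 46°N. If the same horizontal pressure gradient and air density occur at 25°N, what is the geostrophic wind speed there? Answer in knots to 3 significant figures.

129 knots

With the same pressure gradient and density, V_g ∝ 1/f ∝ 1/sin φ.
V₂ = V₁ · sin φ₁ / sin φ₂ = 75.8 × sin 46° / sin 25°
V₂ = 75.8 × 0.7193/0.4226 = 129 knots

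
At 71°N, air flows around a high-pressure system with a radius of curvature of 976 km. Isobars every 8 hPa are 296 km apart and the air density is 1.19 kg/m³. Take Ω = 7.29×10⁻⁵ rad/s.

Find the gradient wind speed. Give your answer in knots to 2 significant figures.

Coriolis parameter at 71°N:
f = 2Ω sin φ = 2 × 7.29×10⁻⁵ × sin 71° = 1.38×10⁻⁴ s⁻¹
Pressure gradient: |∂P/∂n| = 800 Pa / 296000 m = 2.70×10⁻³ Pa/m
Geostrophic speed: V_g = |∂P/∂n|/(fρ) = 2.70×10⁻³/(1.38×10⁻⁴ × 1.19) = 16.5 m/s
Around a high, pressure-gradient force acts outward with centrifugal, so Coriolis balances both:
fV = (1/ρ)|∂P/∂n| + V²/R  →  V² − fR·V + fR·V_g = 0
With fR = 1.38×10⁻⁴ × 976×10³ m = 135 m/s:
V = [fR − √((fR)² − 4 fR V_g)]/2 = [135 − √(135² − 4×135×16.5)]/2 = 19.2 m/s
Supergeostrophic (V > V_g = 16.5 m/s), as expected around a high.
Converting: 19.2 m/s × 1.944 = 37 knots

37 knots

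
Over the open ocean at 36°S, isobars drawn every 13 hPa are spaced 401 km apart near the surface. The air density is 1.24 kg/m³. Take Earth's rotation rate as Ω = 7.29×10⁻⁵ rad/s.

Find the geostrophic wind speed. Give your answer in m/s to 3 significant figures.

30.5 m/s

Coriolis parameter at 36°S:
f = 2Ω sin φ = 2 × 7.29×10⁻⁵ × sin 36° = 8.57×10⁻⁵ s⁻¹
Pressure gradient: |∂P/∂n| = 1300 Pa / 401000 m = 3.24×10⁻³ Pa/m
Geostrophic balance (pressure-gradient force = Coriolis force):
V_g = (1/(fρ)) |∂P/∂n| = 3.24×10⁻³ / (8.57×10⁻⁵ × 1.24) = 30.5 m/s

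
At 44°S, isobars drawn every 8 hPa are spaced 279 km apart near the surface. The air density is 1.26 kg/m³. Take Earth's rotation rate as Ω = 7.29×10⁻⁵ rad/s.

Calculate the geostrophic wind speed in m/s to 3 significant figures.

Coriolis parameter at 44°S:
f = 2Ω sin φ = 2 × 7.29×10⁻⁵ × sin 44° = 1.01×10⁻⁴ s⁻¹
Pressure gradient: |∂P/∂n| = 800 Pa / 279000 m = 2.87×10⁻³ Pa/m
Geostrophic balance (pressure-gradient force = Coriolis force):
V_g = (1/(fρ)) |∂P/∂n| = 2.87×10⁻³ / (1.01×10⁻⁴ × 1.26) = 22.5 m/s

22.5 m/s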